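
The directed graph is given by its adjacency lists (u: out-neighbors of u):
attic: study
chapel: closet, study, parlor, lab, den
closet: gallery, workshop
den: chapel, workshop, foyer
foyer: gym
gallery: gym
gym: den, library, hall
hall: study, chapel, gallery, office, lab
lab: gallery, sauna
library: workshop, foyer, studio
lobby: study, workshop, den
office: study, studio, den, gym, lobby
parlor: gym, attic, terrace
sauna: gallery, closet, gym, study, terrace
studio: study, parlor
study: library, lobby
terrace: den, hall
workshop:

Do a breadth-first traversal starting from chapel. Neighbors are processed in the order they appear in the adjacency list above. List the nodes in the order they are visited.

Visit chapel; enqueue closet, study, parlor, lab, den → queue [closet, study, parlor, lab, den]
Visit closet; enqueue gallery, workshop → queue [study, parlor, lab, den, gallery, workshop]
Visit study; enqueue library, lobby → queue [parlor, lab, den, gallery, workshop, library, lobby]
Visit parlor; enqueue gym, attic, terrace → queue [lab, den, gallery, workshop, library, lobby, gym, attic, terrace]
Visit lab; enqueue sauna → queue [den, gallery, workshop, library, lobby, gym, attic, terrace, sauna]
Visit den; enqueue foyer → queue [gallery, workshop, library, lobby, gym, attic, terrace, sauna, foyer]
Visit gallery → queue [workshop, library, lobby, gym, attic, terrace, sauna, foyer]
Visit workshop → queue [library, lobby, gym, attic, terrace, sauna, foyer]
Visit library; enqueue studio → queue [lobby, gym, attic, terrace, sauna, foyer, studio]
Visit lobby → queue [gym, attic, terrace, sauna, foyer, studio]
Visit gym; enqueue hall → queue [attic, terrace, sauna, foyer, studio, hall]
Visit attic → queue [terrace, sauna, foyer, studio, hall]
Visit terrace → queue [sauna, foyer, studio, hall]
Visit sauna → queue [foyer, studio, hall]
Visit foyer → queue [studio, hall]
Visit studio → queue [hall]
Visit hall; enqueue office → queue [office]
Visit office → queue []

chapel -> closet -> study -> parlor -> lab -> den -> gallery -> workshop -> library -> lobby -> gym -> attic -> terrace -> sauna -> foyer -> studio -> hall -> office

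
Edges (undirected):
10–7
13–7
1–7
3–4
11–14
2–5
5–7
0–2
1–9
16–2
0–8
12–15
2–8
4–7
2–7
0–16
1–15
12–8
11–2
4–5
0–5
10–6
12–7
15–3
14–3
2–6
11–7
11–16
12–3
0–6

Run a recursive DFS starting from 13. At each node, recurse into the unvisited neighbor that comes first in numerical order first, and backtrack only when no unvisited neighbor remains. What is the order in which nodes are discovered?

Visit 13
13 → 7
7 → 1
1 → 9
1 → 15
15 → 3
3 → 4
4 → 5
5 → 0
0 → 2
2 → 6
6 → 10
2 → 8
8 → 12
2 → 11
11 → 14
11 → 16

13, 7, 1, 9, 15, 3, 4, 5, 0, 2, 6, 10, 8, 12, 11, 14, 16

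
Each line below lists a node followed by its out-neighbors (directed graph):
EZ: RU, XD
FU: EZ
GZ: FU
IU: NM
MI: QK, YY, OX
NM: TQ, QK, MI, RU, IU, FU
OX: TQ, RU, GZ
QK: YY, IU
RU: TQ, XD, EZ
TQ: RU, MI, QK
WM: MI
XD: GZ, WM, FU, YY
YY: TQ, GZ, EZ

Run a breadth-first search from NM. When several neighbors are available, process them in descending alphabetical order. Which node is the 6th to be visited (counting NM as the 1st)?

Visit NM; enqueue TQ, RU, QK, MI, IU, FU → queue [TQ, RU, QK, MI, IU, FU]
Visit TQ → queue [RU, QK, MI, IU, FU]
Visit RU; enqueue XD, EZ → queue [QK, MI, IU, FU, XD, EZ]
Visit QK; enqueue YY → queue [MI, IU, FU, XD, EZ, YY]
Visit MI; enqueue OX → queue [IU, FU, XD, EZ, YY, OX]
Visit IU → queue [FU, XD, EZ, YY, OX]
Visit FU → queue [XD, EZ, YY, OX]
Visit XD; enqueue WM, GZ → queue [EZ, YY, OX, WM, GZ]
Visit EZ → queue [YY, OX, WM, GZ]
Visit YY → queue [OX, WM, GZ]
Visit OX → queue [WM, GZ]
Visit WM → queue [GZ]
Visit GZ → queue []

Visit order: NM, TQ, RU, QK, MI, IU, FU, XD, EZ, YY, OX, WM, GZ

IU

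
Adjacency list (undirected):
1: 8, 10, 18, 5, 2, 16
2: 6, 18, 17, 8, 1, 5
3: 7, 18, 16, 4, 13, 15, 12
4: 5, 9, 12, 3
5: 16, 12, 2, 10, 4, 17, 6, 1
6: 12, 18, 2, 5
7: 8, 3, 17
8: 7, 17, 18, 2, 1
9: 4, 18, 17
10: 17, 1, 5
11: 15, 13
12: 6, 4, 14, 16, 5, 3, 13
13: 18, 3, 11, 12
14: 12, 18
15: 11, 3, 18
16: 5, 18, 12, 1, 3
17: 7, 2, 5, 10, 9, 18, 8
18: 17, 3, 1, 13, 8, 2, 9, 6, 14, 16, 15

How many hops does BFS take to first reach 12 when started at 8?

3

Level 0: 8
Level 1: 1, 2, 7, 17, 18
Level 2: 3, 5, 6, 9, 10, 13, 14, 15, 16
Level 3: 4, 11, 12
12 first appears at level 3.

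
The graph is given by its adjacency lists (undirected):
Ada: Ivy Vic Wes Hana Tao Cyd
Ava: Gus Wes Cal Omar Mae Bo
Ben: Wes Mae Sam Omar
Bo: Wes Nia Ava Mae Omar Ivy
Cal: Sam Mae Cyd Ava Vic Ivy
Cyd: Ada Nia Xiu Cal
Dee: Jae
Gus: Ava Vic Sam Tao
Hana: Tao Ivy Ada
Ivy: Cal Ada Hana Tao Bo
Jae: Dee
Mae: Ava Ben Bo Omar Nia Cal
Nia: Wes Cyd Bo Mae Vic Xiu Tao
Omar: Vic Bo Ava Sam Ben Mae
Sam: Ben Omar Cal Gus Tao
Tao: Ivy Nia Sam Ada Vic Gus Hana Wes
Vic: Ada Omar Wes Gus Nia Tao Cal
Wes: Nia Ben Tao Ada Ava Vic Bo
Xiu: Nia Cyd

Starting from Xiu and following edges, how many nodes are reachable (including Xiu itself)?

BFS from Xiu visits: Xiu, Cyd, Nia, Ada, Cal, Bo, Mae, Tao, Vic, Wes, Hana, Ivy, Ava, Sam, Omar, Ben, Gus
Reachable nodes: 17 of 19 total.

17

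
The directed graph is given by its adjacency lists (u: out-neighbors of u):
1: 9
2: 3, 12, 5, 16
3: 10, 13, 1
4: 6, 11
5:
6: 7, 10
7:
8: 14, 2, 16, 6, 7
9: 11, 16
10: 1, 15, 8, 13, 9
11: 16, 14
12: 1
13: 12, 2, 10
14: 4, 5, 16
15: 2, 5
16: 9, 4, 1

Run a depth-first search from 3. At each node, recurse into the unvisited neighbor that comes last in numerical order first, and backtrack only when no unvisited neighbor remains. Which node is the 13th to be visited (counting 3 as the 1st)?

15

Visit 3
3 → 13
13 → 12
12 → 1
1 → 9
9 → 16
16 → 4
4 → 11
11 → 14
14 → 5
4 → 6
6 → 10
10 → 15
15 → 2
10 → 8
8 → 7

Visit order: 3, 13, 12, 1, 9, 16, 4, 11, 14, 5, 6, 10, 15, 2, 8, 7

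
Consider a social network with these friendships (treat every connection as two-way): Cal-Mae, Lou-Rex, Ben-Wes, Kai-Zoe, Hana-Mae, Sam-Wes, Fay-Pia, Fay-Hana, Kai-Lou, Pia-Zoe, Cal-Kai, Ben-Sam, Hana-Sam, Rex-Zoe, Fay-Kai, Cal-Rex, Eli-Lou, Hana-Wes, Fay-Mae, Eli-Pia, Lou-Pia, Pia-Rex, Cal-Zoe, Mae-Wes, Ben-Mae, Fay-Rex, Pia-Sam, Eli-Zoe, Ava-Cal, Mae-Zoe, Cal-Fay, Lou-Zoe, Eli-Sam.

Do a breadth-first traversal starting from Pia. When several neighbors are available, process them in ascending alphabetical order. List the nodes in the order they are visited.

Visit Pia; enqueue Eli, Fay, Lou, Rex, Sam, Zoe → queue [Eli, Fay, Lou, Rex, Sam, Zoe]
Visit Eli → queue [Fay, Lou, Rex, Sam, Zoe]
Visit Fay; enqueue Cal, Hana, Kai, Mae → queue [Lou, Rex, Sam, Zoe, Cal, Hana, Kai, Mae]
Visit Lou → queue [Rex, Sam, Zoe, Cal, Hana, Kai, Mae]
Visit Rex → queue [Sam, Zoe, Cal, Hana, Kai, Mae]
Visit Sam; enqueue Ben, Wes → queue [Zoe, Cal, Hana, Kai, Mae, Ben, Wes]
Visit Zoe → queue [Cal, Hana, Kai, Mae, Ben, Wes]
Visit Cal; enqueue Ava → queue [Hana, Kai, Mae, Ben, Wes, Ava]
Visit Hana → queue [Kai, Mae, Ben, Wes, Ava]
Visit Kai → queue [Mae, Ben, Wes, Ava]
Visit Mae → queue [Ben, Wes, Ava]
Visit Ben → queue [Wes, Ava]
Visit Wes → queue [Ava]
Visit Ava → queue []

Pia Eli Fay Lou Rex Sam Zoe Cal Hana Kai Mae Ben Wes Ava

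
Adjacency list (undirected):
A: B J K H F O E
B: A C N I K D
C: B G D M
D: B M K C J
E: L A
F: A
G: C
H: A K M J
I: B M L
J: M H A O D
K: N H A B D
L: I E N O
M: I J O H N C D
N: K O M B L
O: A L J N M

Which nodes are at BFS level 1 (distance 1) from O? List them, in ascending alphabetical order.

A, J, L, M, N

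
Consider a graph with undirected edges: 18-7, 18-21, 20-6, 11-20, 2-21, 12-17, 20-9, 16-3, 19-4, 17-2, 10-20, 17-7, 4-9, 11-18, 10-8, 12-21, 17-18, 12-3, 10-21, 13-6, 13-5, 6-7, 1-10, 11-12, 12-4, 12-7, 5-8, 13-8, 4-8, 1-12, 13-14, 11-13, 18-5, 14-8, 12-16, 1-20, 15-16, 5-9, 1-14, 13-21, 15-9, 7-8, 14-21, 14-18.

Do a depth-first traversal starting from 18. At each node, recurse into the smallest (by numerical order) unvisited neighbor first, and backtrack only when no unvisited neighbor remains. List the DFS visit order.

Visit 18
18 → 5
5 → 8
8 → 4
4 → 9
9 → 15
15 → 16
16 → 3
3 → 12
12 → 1
1 → 10
10 → 20
20 → 6
6 → 7
7 → 17
17 → 2
2 → 21
21 → 13
13 → 11
13 → 14
4 → 19

18 5 8 4 9 15 16 3 12 1 10 20 6 7 17 2 21 13 11 14 19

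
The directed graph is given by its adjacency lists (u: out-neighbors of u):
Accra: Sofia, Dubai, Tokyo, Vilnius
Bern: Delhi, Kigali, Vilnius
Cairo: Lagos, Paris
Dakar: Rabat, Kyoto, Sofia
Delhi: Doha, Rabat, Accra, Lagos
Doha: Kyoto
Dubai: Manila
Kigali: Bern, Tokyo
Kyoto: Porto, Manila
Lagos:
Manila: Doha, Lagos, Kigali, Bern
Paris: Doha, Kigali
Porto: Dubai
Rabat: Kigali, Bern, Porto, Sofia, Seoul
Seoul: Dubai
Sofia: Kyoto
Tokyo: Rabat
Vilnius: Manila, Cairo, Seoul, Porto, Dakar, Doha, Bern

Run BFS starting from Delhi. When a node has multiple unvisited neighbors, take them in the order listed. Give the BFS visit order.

Visit Delhi; enqueue Doha, Rabat, Accra, Lagos → queue [Doha, Rabat, Accra, Lagos]
Visit Doha; enqueue Kyoto → queue [Rabat, Accra, Lagos, Kyoto]
Visit Rabat; enqueue Kigali, Bern, Porto, Sofia, Seoul → queue [Accra, Lagos, Kyoto, Kigali, Bern, Porto, Sofia, Seoul]
Visit Accra; enqueue Dubai, Tokyo, Vilnius → queue [Lagos, Kyoto, Kigali, Bern, Porto, Sofia, Seoul, Dubai, Tokyo, Vilnius]
Visit Lagos → queue [Kyoto, Kigali, Bern, Porto, Sofia, Seoul, Dubai, Tokyo, Vilnius]
Visit Kyoto; enqueue Manila → queue [Kigali, Bern, Porto, Sofia, Seoul, Dubai, Tokyo, Vilnius, Manila]
Visit Kigali → queue [Bern, Porto, Sofia, Seoul, Dubai, Tokyo, Vilnius, Manila]
Visit Bern → queue [Porto, Sofia, Seoul, Dubai, Tokyo, Vilnius, Manila]
Visit Porto → queue [Sofia, Seoul, Dubai, Tokyo, Vilnius, Manila]
Visit Sofia → queue [Seoul, Dubai, Tokyo, Vilnius, Manila]
Visit Seoul → queue [Dubai, Tokyo, Vilnius, Manila]
Visit Dubai → queue [Tokyo, Vilnius, Manila]
Visit Tokyo → queue [Vilnius, Manila]
Visit Vilnius; enqueue Cairo, Dakar → queue [Manila, Cairo, Dakar]
Visit Manila → queue [Cairo, Dakar]
Visit Cairo; enqueue Paris → queue [Dakar, Paris]
Visit Dakar → queue [Paris]
Visit Paris → queue []

Delhi, Doha, Rabat, Accra, Lagos, Kyoto, Kigali, Bern, Porto, Sofia, Seoul, Dubai, Tokyo, Vilnius, Manila, Cairo, Dakar, Paris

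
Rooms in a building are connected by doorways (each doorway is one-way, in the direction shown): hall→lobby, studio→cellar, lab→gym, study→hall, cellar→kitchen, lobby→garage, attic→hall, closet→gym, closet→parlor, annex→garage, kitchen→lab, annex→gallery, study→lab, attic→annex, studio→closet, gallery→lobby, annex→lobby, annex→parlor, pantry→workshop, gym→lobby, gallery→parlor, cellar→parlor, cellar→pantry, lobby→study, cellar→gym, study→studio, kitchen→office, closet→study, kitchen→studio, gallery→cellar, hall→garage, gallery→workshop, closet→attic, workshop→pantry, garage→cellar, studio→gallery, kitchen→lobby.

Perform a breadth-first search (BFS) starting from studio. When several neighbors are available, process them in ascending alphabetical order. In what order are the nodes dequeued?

studio, cellar, closet, gallery, gym, kitchen, pantry, parlor, attic, study, lobby, workshop, lab, office, annex, hall, garage

Visit studio; enqueue cellar, closet, gallery → queue [cellar, closet, gallery]
Visit cellar; enqueue gym, kitchen, pantry, parlor → queue [closet, gallery, gym, kitchen, pantry, parlor]
Visit closet; enqueue attic, study → queue [gallery, gym, kitchen, pantry, parlor, attic, study]
Visit gallery; enqueue lobby, workshop → queue [gym, kitchen, pantry, parlor, attic, study, lobby, workshop]
Visit gym → queue [kitchen, pantry, parlor, attic, study, lobby, workshop]
Visit kitchen; enqueue lab, office → queue [pantry, parlor, attic, study, lobby, workshop, lab, office]
Visit pantry → queue [parlor, attic, study, lobby, workshop, lab, office]
Visit parlor → queue [attic, study, lobby, workshop, lab, office]
Visit attic; enqueue annex, hall → queue [study, lobby, workshop, lab, office, annex, hall]
Visit study → queue [lobby, workshop, lab, office, annex, hall]
Visit lobby; enqueue garage → queue [workshop, lab, office, annex, hall, garage]
Visit workshop → queue [lab, office, annex, hall, garage]
Visit lab → queue [office, annex, hall, garage]
Visit office → queue [annex, hall, garage]
Visit annex → queue [hall, garage]
Visit hall → queue [garage]
Visit garage → queue []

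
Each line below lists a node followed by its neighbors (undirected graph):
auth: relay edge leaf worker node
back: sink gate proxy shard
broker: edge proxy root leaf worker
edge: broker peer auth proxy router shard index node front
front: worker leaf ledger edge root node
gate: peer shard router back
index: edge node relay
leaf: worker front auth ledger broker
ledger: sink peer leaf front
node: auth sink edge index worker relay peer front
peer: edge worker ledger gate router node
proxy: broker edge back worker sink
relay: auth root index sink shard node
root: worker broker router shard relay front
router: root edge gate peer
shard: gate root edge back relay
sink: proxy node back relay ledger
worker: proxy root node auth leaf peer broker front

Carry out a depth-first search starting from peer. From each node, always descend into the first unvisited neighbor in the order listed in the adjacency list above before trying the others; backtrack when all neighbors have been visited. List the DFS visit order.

peer edge broker proxy back sink node auth relay root worker leaf front ledger router gate shard index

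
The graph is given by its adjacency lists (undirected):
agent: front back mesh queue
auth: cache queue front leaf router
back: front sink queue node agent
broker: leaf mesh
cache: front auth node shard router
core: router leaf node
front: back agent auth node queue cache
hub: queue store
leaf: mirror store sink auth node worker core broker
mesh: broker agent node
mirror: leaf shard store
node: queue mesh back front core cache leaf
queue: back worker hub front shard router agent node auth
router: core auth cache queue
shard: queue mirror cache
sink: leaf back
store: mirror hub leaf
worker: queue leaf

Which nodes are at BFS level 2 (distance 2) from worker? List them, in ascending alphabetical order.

Level 0: worker
Level 1: leaf, queue
Level 2: agent, auth, back, broker, core, front, hub, mirror, node, router, shard, sink, store
Level 3: cache, mesh

agent, auth, back, broker, core, front, hub, mirror, node, router, shard, sink, store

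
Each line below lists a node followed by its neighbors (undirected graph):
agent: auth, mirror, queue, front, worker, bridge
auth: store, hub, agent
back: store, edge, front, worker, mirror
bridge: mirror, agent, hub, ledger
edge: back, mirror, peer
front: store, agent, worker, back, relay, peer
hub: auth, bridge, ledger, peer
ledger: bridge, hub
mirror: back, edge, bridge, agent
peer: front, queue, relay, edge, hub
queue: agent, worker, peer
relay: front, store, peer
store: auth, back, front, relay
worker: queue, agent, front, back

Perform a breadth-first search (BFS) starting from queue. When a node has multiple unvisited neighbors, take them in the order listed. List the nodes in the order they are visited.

queue agent worker peer auth mirror front bridge back relay edge hub store ledger

Visit queue; enqueue agent, worker, peer → queue [agent, worker, peer]
Visit agent; enqueue auth, mirror, front, bridge → queue [worker, peer, auth, mirror, front, bridge]
Visit worker; enqueue back → queue [peer, auth, mirror, front, bridge, back]
Visit peer; enqueue relay, edge, hub → queue [auth, mirror, front, bridge, back, relay, edge, hub]
Visit auth; enqueue store → queue [mirror, front, bridge, back, relay, edge, hub, store]
Visit mirror → queue [front, bridge, back, relay, edge, hub, store]
Visit front → queue [bridge, back, relay, edge, hub, store]
Visit bridge; enqueue ledger → queue [back, relay, edge, hub, store, ledger]
Visit back → queue [relay, edge, hub, store, ledger]
Visit relay → queue [edge, hub, store, ledger]
Visit edge → queue [hub, store, ledger]
Visit hub → queue [store, ledger]
Visit store → queue [ledger]
Visit ledger → queue []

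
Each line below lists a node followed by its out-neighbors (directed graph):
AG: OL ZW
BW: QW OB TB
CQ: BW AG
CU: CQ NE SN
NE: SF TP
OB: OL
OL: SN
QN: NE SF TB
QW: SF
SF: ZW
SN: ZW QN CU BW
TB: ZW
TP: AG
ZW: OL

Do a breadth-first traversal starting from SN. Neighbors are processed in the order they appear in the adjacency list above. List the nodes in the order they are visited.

SN, ZW, QN, CU, BW, OL, NE, SF, TB, CQ, QW, OB, TP, AG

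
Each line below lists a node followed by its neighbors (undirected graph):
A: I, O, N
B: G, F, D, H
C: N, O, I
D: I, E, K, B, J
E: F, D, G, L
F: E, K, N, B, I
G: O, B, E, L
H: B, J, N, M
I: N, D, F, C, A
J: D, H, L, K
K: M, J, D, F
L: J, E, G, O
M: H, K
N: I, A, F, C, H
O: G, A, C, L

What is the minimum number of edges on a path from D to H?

Level 0: D
Level 1: B, E, I, J, K
Level 2: A, C, F, G, H, L, M, N
Level 3: O
H first appears at level 2.

2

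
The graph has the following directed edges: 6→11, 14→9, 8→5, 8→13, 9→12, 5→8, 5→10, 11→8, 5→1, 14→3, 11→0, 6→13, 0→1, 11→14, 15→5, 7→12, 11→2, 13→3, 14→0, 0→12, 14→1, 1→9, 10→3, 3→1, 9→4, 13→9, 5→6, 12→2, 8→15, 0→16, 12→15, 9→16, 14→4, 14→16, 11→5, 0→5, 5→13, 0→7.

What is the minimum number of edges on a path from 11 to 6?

Level 0: 11
Level 1: 0, 2, 5, 8, 14
Level 2: 1, 3, 4, 6, 7, 9, 10, 12, 13, 15, 16
6 first appears at level 2.

2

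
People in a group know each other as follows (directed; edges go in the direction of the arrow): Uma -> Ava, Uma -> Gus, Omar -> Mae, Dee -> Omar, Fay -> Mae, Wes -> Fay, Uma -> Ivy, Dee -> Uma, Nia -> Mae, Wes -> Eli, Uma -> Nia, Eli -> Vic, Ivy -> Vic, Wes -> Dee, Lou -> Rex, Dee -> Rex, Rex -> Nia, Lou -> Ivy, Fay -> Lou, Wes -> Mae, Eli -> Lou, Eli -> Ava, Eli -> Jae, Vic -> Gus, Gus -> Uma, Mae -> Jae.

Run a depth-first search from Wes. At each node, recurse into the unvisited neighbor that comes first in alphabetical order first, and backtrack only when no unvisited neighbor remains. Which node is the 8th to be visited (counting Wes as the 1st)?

Uma

Visit Wes
Wes → Dee
Dee → Omar
Omar → Mae
Mae → Jae
Dee → Rex
Rex → Nia
Dee → Uma
Uma → Ava
Uma → Gus
Uma → Ivy
Ivy → Vic
Wes → Eli
Eli → Lou
Wes → Fay

Visit order: Wes, Dee, Omar, Mae, Jae, Rex, Nia, Uma, Ava, Gus, Ivy, Vic, Eli, Lou, Fay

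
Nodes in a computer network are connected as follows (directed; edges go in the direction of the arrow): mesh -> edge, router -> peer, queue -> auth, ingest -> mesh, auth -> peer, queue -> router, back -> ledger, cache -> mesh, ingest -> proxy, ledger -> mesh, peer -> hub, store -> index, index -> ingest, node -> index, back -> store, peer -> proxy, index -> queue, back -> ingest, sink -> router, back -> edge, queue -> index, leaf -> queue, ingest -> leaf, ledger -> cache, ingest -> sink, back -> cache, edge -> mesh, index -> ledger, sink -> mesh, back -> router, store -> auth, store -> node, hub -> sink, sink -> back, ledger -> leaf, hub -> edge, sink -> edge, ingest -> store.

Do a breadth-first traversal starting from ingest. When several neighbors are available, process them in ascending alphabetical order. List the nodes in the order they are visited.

ingest → leaf → mesh → proxy → sink → store → queue → edge → back → router → auth → index → node → cache → ledger → peer → hub

Visit ingest; enqueue leaf, mesh, proxy, sink, store → queue [leaf, mesh, proxy, sink, store]
Visit leaf; enqueue queue → queue [mesh, proxy, sink, store, queue]
Visit mesh; enqueue edge → queue [proxy, sink, store, queue, edge]
Visit proxy → queue [sink, store, queue, edge]
Visit sink; enqueue back, router → queue [store, queue, edge, back, router]
Visit store; enqueue auth, index, node → queue [queue, edge, back, router, auth, index, node]
Visit queue → queue [edge, back, router, auth, index, node]
Visit edge → queue [back, router, auth, index, node]
Visit back; enqueue cache, ledger → queue [router, auth, index, node, cache, ledger]
Visit router; enqueue peer → queue [auth, index, node, cache, ledger, peer]
Visit auth → queue [index, node, cache, ledger, peer]
Visit index → queue [node, cache, ledger, peer]
Visit node → queue [cache, ledger, peer]
Visit cache → queue [ledger, peer]
Visit ledger → queue [peer]
Visit peer; enqueue hub → queue [hub]
Visit hub → queue []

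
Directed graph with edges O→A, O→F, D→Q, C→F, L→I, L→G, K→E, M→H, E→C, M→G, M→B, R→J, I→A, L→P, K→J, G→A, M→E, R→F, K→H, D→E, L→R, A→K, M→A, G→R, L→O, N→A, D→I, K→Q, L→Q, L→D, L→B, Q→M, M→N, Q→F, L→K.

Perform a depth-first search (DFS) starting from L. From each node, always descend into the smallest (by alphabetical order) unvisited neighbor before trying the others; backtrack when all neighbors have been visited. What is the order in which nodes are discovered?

L, B, D, E, C, F, I, A, K, H, J, Q, M, G, R, N, O, P

Visit L
L → B
L → D
D → E
E → C
C → F
D → I
I → A
A → K
K → H
K → J
K → Q
Q → M
M → G
G → R
M → N
L → O
L → P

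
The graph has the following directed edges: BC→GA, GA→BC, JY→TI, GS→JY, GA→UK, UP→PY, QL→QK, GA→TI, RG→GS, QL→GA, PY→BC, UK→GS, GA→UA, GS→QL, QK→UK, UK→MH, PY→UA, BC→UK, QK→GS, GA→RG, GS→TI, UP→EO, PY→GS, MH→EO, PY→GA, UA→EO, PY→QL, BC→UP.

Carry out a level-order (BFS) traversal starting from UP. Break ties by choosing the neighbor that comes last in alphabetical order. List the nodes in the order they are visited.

UP → PY → EO → UA → QL → GS → GA → BC → QK → TI → JY → UK → RG → MH

Visit UP; enqueue PY, EO → queue [PY, EO]
Visit PY; enqueue UA, QL, GS, GA, BC → queue [EO, UA, QL, GS, GA, BC]
Visit EO → queue [UA, QL, GS, GA, BC]
Visit UA → queue [QL, GS, GA, BC]
Visit QL; enqueue QK → queue [GS, GA, BC, QK]
Visit GS; enqueue TI, JY → queue [GA, BC, QK, TI, JY]
Visit GA; enqueue UK, RG → queue [BC, QK, TI, JY, UK, RG]
Visit BC → queue [QK, TI, JY, UK, RG]
Visit QK → queue [TI, JY, UK, RG]
Visit TI → queue [JY, UK, RG]
Visit JY → queue [UK, RG]
Visit UK; enqueue MH → queue [RG, MH]
Visit RG → queue [MH]
Visit MH → queue []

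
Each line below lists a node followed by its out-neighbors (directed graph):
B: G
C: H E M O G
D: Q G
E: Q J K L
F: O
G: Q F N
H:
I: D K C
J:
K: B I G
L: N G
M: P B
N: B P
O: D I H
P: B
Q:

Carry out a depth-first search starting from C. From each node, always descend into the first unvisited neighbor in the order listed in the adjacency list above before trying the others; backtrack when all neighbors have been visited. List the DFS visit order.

Visit C
C → H
C → E
E → Q
E → J
E → K
K → B
B → G
G → F
F → O
O → D
O → I
G → N
N → P
E → L
C → M

C -> H -> E -> Q -> J -> K -> B -> G -> F -> O -> D -> I -> N -> P -> L -> M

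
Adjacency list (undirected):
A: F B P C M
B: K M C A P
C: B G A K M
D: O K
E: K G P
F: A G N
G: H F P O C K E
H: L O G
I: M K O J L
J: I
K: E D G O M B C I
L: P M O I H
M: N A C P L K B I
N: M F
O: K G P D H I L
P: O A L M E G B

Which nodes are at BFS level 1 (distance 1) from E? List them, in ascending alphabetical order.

Level 0: E
Level 1: G, K, P
Level 2: A, B, C, D, F, H, I, L, M, O
Level 3: J, N

G, K, P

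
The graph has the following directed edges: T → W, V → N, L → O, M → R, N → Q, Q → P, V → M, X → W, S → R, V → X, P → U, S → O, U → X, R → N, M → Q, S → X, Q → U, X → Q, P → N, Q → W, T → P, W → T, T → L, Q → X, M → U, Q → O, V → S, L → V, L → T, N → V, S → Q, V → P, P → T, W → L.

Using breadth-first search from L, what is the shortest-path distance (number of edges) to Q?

3

Level 0: L
Level 1: O, T, V
Level 2: M, N, P, S, W, X
Level 3: Q, R, U
Q first appears at level 3.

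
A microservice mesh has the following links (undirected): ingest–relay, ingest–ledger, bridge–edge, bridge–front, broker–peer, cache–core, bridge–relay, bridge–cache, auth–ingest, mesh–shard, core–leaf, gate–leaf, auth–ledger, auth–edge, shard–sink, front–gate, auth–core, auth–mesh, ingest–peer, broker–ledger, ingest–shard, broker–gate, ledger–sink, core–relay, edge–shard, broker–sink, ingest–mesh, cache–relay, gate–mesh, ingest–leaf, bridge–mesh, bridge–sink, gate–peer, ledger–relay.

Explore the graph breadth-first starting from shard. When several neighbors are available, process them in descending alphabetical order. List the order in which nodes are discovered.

shard, sink, mesh, ingest, edge, ledger, broker, bridge, gate, auth, relay, peer, leaf, front, cache, core

Visit shard; enqueue sink, mesh, ingest, edge → queue [sink, mesh, ingest, edge]
Visit sink; enqueue ledger, broker, bridge → queue [mesh, ingest, edge, ledger, broker, bridge]
Visit mesh; enqueue gate, auth → queue [ingest, edge, ledger, broker, bridge, gate, auth]
Visit ingest; enqueue relay, peer, leaf → queue [edge, ledger, broker, bridge, gate, auth, relay, peer, leaf]
Visit edge → queue [ledger, broker, bridge, gate, auth, relay, peer, leaf]
Visit ledger → queue [broker, bridge, gate, auth, relay, peer, leaf]
Visit broker → queue [bridge, gate, auth, relay, peer, leaf]
Visit bridge; enqueue front, cache → queue [gate, auth, relay, peer, leaf, front, cache]
Visit gate → queue [auth, relay, peer, leaf, front, cache]
Visit auth; enqueue core → queue [relay, peer, leaf, front, cache, core]
Visit relay → queue [peer, leaf, front, cache, core]
Visit peer → queue [leaf, front, cache, core]
Visit leaf → queue [front, cache, core]
Visit front → queue [cache, core]
Visit cache → queue [core]
Visit core → queue []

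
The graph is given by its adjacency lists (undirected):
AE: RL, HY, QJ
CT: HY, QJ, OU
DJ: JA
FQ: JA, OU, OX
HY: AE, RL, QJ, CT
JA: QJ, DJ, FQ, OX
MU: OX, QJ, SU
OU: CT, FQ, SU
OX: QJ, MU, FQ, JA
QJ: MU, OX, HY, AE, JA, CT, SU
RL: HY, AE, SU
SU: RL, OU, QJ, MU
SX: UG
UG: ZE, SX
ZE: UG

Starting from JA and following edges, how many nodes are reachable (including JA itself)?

12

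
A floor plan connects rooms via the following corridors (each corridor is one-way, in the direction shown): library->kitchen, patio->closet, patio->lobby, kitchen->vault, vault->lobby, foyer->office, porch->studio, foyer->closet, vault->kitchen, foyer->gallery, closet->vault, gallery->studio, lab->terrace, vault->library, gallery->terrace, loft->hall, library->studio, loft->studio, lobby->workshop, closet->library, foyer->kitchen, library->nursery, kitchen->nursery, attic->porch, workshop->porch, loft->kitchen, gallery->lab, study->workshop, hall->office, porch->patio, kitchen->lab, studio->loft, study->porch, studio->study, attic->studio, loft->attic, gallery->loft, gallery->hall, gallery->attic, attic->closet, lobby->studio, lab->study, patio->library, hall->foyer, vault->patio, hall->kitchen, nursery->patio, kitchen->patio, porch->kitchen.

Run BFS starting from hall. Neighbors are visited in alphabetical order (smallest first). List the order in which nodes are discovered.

Visit hall; enqueue foyer, kitchen, office → queue [foyer, kitchen, office]
Visit foyer; enqueue closet, gallery → queue [kitchen, office, closet, gallery]
Visit kitchen; enqueue lab, nursery, patio, vault → queue [office, closet, gallery, lab, nursery, patio, vault]
Visit office → queue [closet, gallery, lab, nursery, patio, vault]
Visit closet; enqueue library → queue [gallery, lab, nursery, patio, vault, library]
Visit gallery; enqueue attic, loft, studio, terrace → queue [lab, nursery, patio, vault, library, attic, loft, studio, terrace]
Visit lab; enqueue study → queue [nursery, patio, vault, library, attic, loft, studio, terrace, study]
Visit nursery → queue [patio, vault, library, attic, loft, studio, terrace, study]
Visit patio; enqueue lobby → queue [vault, library, attic, loft, studio, terrace, study, lobby]
Visit vault → queue [library, attic, loft, studio, terrace, study, lobby]
Visit library → queue [attic, loft, studio, terrace, study, lobby]
Visit attic; enqueue porch → queue [loft, studio, terrace, study, lobby, porch]
Visit loft → queue [studio, terrace, study, lobby, porch]
Visit studio → queue [terrace, study, lobby, porch]
Visit terrace → queue [study, lobby, porch]
Visit study; enqueue workshop → queue [lobby, porch, workshop]
Visit lobby → queue [porch, workshop]
Visit porch → queue [workshop]
Visit workshop → queue []

hall, foyer, kitchen, office, closet, gallery, lab, nursery, patio, vault, library, attic, loft, studio, terrace, study, lobby, porch, workshop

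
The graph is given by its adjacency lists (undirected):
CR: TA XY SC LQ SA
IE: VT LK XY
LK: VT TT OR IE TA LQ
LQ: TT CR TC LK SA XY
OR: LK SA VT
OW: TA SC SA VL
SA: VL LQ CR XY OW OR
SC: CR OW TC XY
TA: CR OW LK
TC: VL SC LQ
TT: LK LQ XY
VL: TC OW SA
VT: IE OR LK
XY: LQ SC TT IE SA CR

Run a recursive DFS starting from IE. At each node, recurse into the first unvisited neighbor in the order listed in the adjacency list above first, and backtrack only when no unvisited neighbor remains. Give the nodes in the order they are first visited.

Visit IE
IE → VT
VT → OR
OR → LK
LK → TT
TT → LQ
LQ → CR
CR → TA
TA → OW
OW → SC
SC → TC
TC → VL
VL → SA
SA → XY

IE VT OR LK TT LQ CR TA OW SC TC VL SA XY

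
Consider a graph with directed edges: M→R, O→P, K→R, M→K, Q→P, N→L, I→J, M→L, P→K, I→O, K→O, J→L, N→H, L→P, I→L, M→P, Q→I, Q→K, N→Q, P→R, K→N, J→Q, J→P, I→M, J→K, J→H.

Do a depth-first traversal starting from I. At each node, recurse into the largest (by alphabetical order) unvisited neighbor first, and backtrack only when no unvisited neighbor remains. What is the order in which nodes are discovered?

Visit I
I → O
O → P
P → R
P → K
K → N
N → Q
N → L
N → H
I → M
I → J

I -> O -> P -> R -> K -> N -> Q -> L -> H -> M -> J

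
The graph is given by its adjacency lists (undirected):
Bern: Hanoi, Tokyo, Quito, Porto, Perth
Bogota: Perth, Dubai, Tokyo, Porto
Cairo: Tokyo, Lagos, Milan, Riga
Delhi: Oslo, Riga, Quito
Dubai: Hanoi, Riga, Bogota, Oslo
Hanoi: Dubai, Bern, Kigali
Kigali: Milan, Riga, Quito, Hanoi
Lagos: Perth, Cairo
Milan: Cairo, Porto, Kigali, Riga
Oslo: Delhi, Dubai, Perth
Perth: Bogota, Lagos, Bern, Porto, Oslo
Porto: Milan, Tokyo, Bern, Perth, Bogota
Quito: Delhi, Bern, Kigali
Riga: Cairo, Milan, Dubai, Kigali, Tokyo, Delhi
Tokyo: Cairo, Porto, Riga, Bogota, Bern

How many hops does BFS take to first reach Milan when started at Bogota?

Level 0: Bogota
Level 1: Dubai, Perth, Porto, Tokyo
Level 2: Bern, Cairo, Hanoi, Lagos, Milan, Oslo, Riga
Level 3: Delhi, Kigali, Quito
Milan first appears at level 2.

2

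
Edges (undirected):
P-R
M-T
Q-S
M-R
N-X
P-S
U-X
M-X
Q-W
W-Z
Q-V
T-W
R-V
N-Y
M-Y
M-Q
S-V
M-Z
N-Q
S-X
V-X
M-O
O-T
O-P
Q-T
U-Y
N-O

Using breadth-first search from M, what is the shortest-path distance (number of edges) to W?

Level 0: M
Level 1: O, Q, R, T, X, Y, Z
Level 2: N, P, S, U, V, W
W first appears at level 2.

2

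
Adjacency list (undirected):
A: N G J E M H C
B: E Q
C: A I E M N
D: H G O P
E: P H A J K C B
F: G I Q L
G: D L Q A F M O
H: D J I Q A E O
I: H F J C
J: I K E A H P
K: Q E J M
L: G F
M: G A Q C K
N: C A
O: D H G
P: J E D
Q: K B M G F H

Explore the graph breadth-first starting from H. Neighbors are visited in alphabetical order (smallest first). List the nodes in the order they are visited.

H, A, D, E, I, J, O, Q, C, G, M, N, P, B, K, F, L

Visit H; enqueue A, D, E, I, J, O, Q → queue [A, D, E, I, J, O, Q]
Visit A; enqueue C, G, M, N → queue [D, E, I, J, O, Q, C, G, M, N]
Visit D; enqueue P → queue [E, I, J, O, Q, C, G, M, N, P]
Visit E; enqueue B, K → queue [I, J, O, Q, C, G, M, N, P, B, K]
Visit I; enqueue F → queue [J, O, Q, C, G, M, N, P, B, K, F]
Visit J → queue [O, Q, C, G, M, N, P, B, K, F]
Visit O → queue [Q, C, G, M, N, P, B, K, F]
Visit Q → queue [C, G, M, N, P, B, K, F]
Visit C → queue [G, M, N, P, B, K, F]
Visit G; enqueue L → queue [M, N, P, B, K, F, L]
Visit M → queue [N, P, B, K, F, L]
Visit N → queue [P, B, K, F, L]
Visit P → queue [B, K, F, L]
Visit B → queue [K, F, L]
Visit K → queue [F, L]
Visit F → queue [L]
Visit L → queue []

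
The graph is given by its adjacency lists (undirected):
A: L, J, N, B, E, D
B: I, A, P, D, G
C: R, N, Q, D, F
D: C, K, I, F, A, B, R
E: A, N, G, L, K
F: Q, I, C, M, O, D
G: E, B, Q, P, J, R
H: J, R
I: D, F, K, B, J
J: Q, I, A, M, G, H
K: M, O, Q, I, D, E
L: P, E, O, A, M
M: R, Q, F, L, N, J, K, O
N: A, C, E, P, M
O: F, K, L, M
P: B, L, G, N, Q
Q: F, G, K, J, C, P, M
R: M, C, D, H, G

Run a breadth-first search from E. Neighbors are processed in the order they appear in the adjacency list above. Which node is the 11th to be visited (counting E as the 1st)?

Visit E; enqueue A, N, G, L, K → queue [A, N, G, L, K]
Visit A; enqueue J, B, D → queue [N, G, L, K, J, B, D]
Visit N; enqueue C, P, M → queue [G, L, K, J, B, D, C, P, M]
Visit G; enqueue Q, R → queue [L, K, J, B, D, C, P, M, Q, R]
Visit L; enqueue O → queue [K, J, B, D, C, P, M, Q, R, O]
Visit K; enqueue I → queue [J, B, D, C, P, M, Q, R, O, I]
Visit J; enqueue H → queue [B, D, C, P, M, Q, R, O, I, H]
Visit B → queue [D, C, P, M, Q, R, O, I, H]
Visit D; enqueue F → queue [C, P, M, Q, R, O, I, H, F]
Visit C → queue [P, M, Q, R, O, I, H, F]
Visit P → queue [M, Q, R, O, I, H, F]
Visit M → queue [Q, R, O, I, H, F]
Visit Q → queue [R, O, I, H, F]
Visit R → queue [O, I, H, F]
Visit O → queue [I, H, F]
Visit I → queue [H, F]
Visit H → queue [F]
Visit F → queue []

Visit order: E, A, N, G, L, K, J, B, D, C, P, M, Q, R, O, I, H, F

P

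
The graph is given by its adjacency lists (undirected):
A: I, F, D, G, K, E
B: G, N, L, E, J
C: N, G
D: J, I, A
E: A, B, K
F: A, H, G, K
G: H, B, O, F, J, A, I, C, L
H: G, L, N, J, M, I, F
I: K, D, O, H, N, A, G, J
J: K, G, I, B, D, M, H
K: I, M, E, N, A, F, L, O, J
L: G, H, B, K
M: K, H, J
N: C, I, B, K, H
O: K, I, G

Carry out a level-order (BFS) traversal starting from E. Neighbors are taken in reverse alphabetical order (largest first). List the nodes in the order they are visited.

Visit E; enqueue K, B, A → queue [K, B, A]
Visit K; enqueue O, N, M, L, J, I, F → queue [B, A, O, N, M, L, J, I, F]
Visit B; enqueue G → queue [A, O, N, M, L, J, I, F, G]
Visit A; enqueue D → queue [O, N, M, L, J, I, F, G, D]
Visit O → queue [N, M, L, J, I, F, G, D]
Visit N; enqueue H, C → queue [M, L, J, I, F, G, D, H, C]
Visit M → queue [L, J, I, F, G, D, H, C]
Visit L → queue [J, I, F, G, D, H, C]
Visit J → queue [I, F, G, D, H, C]
Visit I → queue [F, G, D, H, C]
Visit F → queue [G, D, H, C]
Visit G → queue [D, H, C]
Visit D → queue [H, C]
Visit H → queue [C]
Visit C → queue []

E → K → B → A → O → N → M → L → J → I → F → G → D → H → C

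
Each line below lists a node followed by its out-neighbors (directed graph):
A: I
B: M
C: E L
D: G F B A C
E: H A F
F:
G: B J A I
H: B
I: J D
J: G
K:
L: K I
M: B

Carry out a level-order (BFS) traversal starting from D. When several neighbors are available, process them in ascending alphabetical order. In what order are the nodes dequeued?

Visit D; enqueue A, B, C, F, G → queue [A, B, C, F, G]
Visit A; enqueue I → queue [B, C, F, G, I]
Visit B; enqueue M → queue [C, F, G, I, M]
Visit C; enqueue E, L → queue [F, G, I, M, E, L]
Visit F → queue [G, I, M, E, L]
Visit G; enqueue J → queue [I, M, E, L, J]
Visit I → queue [M, E, L, J]
Visit M → queue [E, L, J]
Visit E; enqueue H → queue [L, J, H]
Visit L; enqueue K → queue [J, H, K]
Visit J → queue [H, K]
Visit H → queue [K]
Visit K → queue []

D A B C F G I M E L J H K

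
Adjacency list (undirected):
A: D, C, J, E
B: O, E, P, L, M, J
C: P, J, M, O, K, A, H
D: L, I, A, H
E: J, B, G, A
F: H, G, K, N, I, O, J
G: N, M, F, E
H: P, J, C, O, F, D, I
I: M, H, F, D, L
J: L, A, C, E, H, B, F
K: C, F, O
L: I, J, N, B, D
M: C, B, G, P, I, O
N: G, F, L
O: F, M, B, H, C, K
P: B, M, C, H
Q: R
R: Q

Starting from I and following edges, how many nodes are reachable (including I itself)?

BFS from I visits: I, D, F, H, L, M, A, G, J, K, N, O, C, P, B, E
Reachable nodes: 16 of 18 total.

16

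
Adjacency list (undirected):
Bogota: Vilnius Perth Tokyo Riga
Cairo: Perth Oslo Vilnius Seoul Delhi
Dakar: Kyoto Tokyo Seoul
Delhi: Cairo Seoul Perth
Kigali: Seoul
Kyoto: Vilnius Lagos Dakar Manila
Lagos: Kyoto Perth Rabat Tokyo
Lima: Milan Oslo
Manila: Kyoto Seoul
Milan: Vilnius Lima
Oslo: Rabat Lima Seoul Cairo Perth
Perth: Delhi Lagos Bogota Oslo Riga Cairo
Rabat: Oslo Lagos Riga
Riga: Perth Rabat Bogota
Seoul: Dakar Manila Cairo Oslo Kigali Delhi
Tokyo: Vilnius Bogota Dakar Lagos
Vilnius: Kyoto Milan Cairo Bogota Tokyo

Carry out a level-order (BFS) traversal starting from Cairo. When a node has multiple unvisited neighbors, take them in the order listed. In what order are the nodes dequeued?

Visit Cairo; enqueue Perth, Oslo, Vilnius, Seoul, Delhi → queue [Perth, Oslo, Vilnius, Seoul, Delhi]
Visit Perth; enqueue Lagos, Bogota, Riga → queue [Oslo, Vilnius, Seoul, Delhi, Lagos, Bogota, Riga]
Visit Oslo; enqueue Rabat, Lima → queue [Vilnius, Seoul, Delhi, Lagos, Bogota, Riga, Rabat, Lima]
Visit Vilnius; enqueue Kyoto, Milan, Tokyo → queue [Seoul, Delhi, Lagos, Bogota, Riga, Rabat, Lima, Kyoto, Milan, Tokyo]
Visit Seoul; enqueue Dakar, Manila, Kigali → queue [Delhi, Lagos, Bogota, Riga, Rabat, Lima, Kyoto, Milan, Tokyo, Dakar, Manila, Kigali]
Visit Delhi → queue [Lagos, Bogota, Riga, Rabat, Lima, Kyoto, Milan, Tokyo, Dakar, Manila, Kigali]
Visit Lagos → queue [Bogota, Riga, Rabat, Lima, Kyoto, Milan, Tokyo, Dakar, Manila, Kigali]
Visit Bogota → queue [Riga, Rabat, Lima, Kyoto, Milan, Tokyo, Dakar, Manila, Kigali]
Visit Riga → queue [Rabat, Lima, Kyoto, Milan, Tokyo, Dakar, Manila, Kigali]
Visit Rabat → queue [Lima, Kyoto, Milan, Tokyo, Dakar, Manila, Kigali]
Visit Lima → queue [Kyoto, Milan, Tokyo, Dakar, Manila, Kigali]
Visit Kyoto → queue [Milan, Tokyo, Dakar, Manila, Kigali]
Visit Milan → queue [Tokyo, Dakar, Manila, Kigali]
Visit Tokyo → queue [Dakar, Manila, Kigali]
Visit Dakar → queue [Manila, Kigali]
Visit Manila → queue [Kigali]
Visit Kigali → queue []

Cairo -> Perth -> Oslo -> Vilnius -> Seoul -> Delhi -> Lagos -> Bogota -> Riga -> Rabat -> Lima -> Kyoto -> Milan -> Tokyo -> Dakar -> Manila -> Kigali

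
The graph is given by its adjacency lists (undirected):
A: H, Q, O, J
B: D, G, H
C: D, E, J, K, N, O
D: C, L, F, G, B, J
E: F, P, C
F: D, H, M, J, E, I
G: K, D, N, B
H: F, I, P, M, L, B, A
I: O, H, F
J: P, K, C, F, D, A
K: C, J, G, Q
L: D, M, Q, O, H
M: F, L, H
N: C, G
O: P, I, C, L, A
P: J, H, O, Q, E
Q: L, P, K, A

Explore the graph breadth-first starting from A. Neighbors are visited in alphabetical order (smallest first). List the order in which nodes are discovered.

A H J O Q B F I L M P C D K G E N

Visit A; enqueue H, J, O, Q → queue [H, J, O, Q]
Visit H; enqueue B, F, I, L, M, P → queue [J, O, Q, B, F, I, L, M, P]
Visit J; enqueue C, D, K → queue [O, Q, B, F, I, L, M, P, C, D, K]
Visit O → queue [Q, B, F, I, L, M, P, C, D, K]
Visit Q → queue [B, F, I, L, M, P, C, D, K]
Visit B; enqueue G → queue [F, I, L, M, P, C, D, K, G]
Visit F; enqueue E → queue [I, L, M, P, C, D, K, G, E]
Visit I → queue [L, M, P, C, D, K, G, E]
Visit L → queue [M, P, C, D, K, G, E]
Visit M → queue [P, C, D, K, G, E]
Visit P → queue [C, D, K, G, E]
Visit C; enqueue N → queue [D, K, G, E, N]
Visit D → queue [K, G, E, N]
Visit K → queue [G, E, N]
Visit G → queue [E, N]
Visit E → queue [N]
Visit N → queue []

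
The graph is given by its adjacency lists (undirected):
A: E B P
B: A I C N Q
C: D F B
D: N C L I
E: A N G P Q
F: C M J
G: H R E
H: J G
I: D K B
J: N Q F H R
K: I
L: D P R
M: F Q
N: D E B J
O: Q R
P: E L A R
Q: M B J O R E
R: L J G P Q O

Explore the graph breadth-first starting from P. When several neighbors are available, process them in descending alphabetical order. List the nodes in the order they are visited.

Visit P; enqueue R, L, E, A → queue [R, L, E, A]
Visit R; enqueue Q, O, J, G → queue [L, E, A, Q, O, J, G]
Visit L; enqueue D → queue [E, A, Q, O, J, G, D]
Visit E; enqueue N → queue [A, Q, O, J, G, D, N]
Visit A; enqueue B → queue [Q, O, J, G, D, N, B]
Visit Q; enqueue M → queue [O, J, G, D, N, B, M]
Visit O → queue [J, G, D, N, B, M]
Visit J; enqueue H, F → queue [G, D, N, B, M, H, F]
Visit G → queue [D, N, B, M, H, F]
Visit D; enqueue I, C → queue [N, B, M, H, F, I, C]
Visit N → queue [B, M, H, F, I, C]
Visit B → queue [M, H, F, I, C]
Visit M → queue [H, F, I, C]
Visit H → queue [F, I, C]
Visit F → queue [I, C]
Visit I; enqueue K → queue [C, K]
Visit C → queue [K]
Visit K → queue []

P → R → L → E → A → Q → O → J → G → D → N → B → M → H → F → I → C → K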